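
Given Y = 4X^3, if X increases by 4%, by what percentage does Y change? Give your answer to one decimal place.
12.5%

For Y = 4X^3:
If X → X(1 + 0.04)
Then Y → Y · (1 + 0.04)^3
     ≈ Y · 1.1249

Percentage change = ((1 + 0.04)^3 − 1) × 100% ≈ 12.5%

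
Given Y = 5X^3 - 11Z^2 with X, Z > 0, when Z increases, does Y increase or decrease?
Y decreases

Taking the partial derivative:
∂Y/∂Z = -22Z

∂Y/∂Z = -22Z < 0 (assuming positive values)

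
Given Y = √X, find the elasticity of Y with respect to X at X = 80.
Elasticity = 1/2

Elasticity = (dY/dX) · (X/Y)

dY/dX = 1/(2·√X)
At X = 80: dY/dX = √5/40, Y = 4·√5

Elasticity = (√5/40) · (80 / (4·√5)) = 1/2

Interpretation: for a small percentage change in X, the percentage change in Y is approximately 0.50 times as large.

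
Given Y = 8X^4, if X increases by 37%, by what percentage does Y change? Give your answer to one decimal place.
252.3%

For Y = 8X^4:
If X → X(1 + 0.37)
Then Y → Y · (1 + 0.37)^4
     ≈ Y · 3.5228

Percentage change = ((1 + 0.37)^4 − 1) × 100% ≈ 252.3%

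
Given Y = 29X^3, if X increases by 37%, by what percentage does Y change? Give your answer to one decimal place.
157.1%

For Y = 29X^3:
If X → X(1 + 0.37)
Then Y → Y · (1 + 0.37)^3
     ≈ Y · 2.5714

Percentage change = ((1 + 0.37)^3 − 1) × 100% ≈ 157.1%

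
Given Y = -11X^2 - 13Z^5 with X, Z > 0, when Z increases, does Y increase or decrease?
Y decreases

Taking the partial derivative:
∂Y/∂Z = -65Z^4

∂Y/∂Z = -65Z^4 < 0 (assuming positive values)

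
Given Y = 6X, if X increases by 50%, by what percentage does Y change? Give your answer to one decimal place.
50.0%

For Y = 6X:
If X → X(1 + 0.5)
Then Y → Y · (1 + 0.5)^1
     = Y · 1.5000

Percentage change = ((1 + 0.5)^1 − 1) × 100% = 50.0%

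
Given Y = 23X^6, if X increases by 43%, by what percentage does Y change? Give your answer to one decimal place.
755.1%

For Y = 23X^6:
If X → X(1 + 0.43)
Then Y → Y · (1 + 0.43)^6
     ≈ Y · 8.5510

Percentage change = ((1 + 0.43)^6 − 1) × 100% ≈ 755.1%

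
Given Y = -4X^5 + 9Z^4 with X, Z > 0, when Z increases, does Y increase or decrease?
Y increases

Taking the partial derivative:
∂Y/∂Z = 36Z^3

∂Y/∂Z = 36Z^3 > 0 (assuming positive values)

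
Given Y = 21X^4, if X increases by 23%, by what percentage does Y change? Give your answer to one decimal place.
128.9%

For Y = 21X^4:
If X → X(1 + 0.23)
Then Y → Y · (1 + 0.23)^4
     ≈ Y · 2.2889

Percentage change = ((1 + 0.23)^4 − 1) × 100% ≈ 128.9%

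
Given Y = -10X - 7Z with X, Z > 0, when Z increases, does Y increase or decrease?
Y decreases

Taking the partial derivative:
∂Y/∂Z = -7

∂Y/∂Z = -7 < 0 (assuming positive values)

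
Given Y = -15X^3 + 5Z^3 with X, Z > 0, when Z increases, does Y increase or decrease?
Y increases

Taking the partial derivative:
∂Y/∂Z = 15Z^2

∂Y/∂Z = 15Z^2 > 0 (assuming positive values)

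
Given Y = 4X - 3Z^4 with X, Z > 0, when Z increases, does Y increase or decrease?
Y decreases

Taking the partial derivative:
∂Y/∂Z = -12Z^3

∂Y/∂Z = -12Z^3 < 0 (assuming positive values)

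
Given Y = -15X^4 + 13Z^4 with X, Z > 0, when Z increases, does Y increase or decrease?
Y increases

Taking the partial derivative:
∂Y/∂Z = 52Z^3

∂Y/∂Z = 52Z^3 > 0 (assuming positive values)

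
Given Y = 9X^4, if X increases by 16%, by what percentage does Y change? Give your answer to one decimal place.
81.1%

For Y = 9X^4:
If X → X(1 + 0.16)
Then Y → Y · (1 + 0.16)^4
     ≈ Y · 1.8106

Percentage change = ((1 + 0.16)^4 − 1) × 100% ≈ 81.1%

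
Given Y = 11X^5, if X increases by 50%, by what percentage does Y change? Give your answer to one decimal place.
659.4%

For Y = 11X^5:
If X → X(1 + 0.5)
Then Y → Y · (1 + 0.5)^5
     ≈ Y · 7.5938

Percentage change = ((1 + 0.5)^5 − 1) × 100% ≈ 659.4%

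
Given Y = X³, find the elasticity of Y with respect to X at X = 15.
Elasticity = 3

Elasticity = (dY/dX) · (X/Y)

dY/dX = 3·X²
At X = 15: dY/dX = 675, Y = 3375

Elasticity = 675 · (15 / 3375) = 3

Interpretation: for a small percentage change in X, the percentage change in Y is approximately 3.00 times as large.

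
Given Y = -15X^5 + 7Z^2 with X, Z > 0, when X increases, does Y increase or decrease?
Y decreases

Taking the partial derivative:
∂Y/∂X = -75X^4

∂Y/∂X = -75X^4 < 0 (assuming positive values)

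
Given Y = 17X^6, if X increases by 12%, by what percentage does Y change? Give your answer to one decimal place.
97.4%

For Y = 17X^6:
If X → X(1 + 0.12)
Then Y → Y · (1 + 0.12)^6
     ≈ Y · 1.9738

Percentage change = ((1 + 0.12)^6 − 1) × 100% ≈ 97.4%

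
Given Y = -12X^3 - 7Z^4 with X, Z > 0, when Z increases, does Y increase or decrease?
Y decreases

Taking the partial derivative:
∂Y/∂Z = -28Z^3

∂Y/∂Z = -28Z^3 < 0 (assuming positive values)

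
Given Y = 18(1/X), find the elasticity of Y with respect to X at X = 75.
Elasticity = -1

Elasticity = (dY/dX) · (X/Y)

dY/dX = -18/X²
At X = 75: dY/dX = -2/625, Y = 6/25

Elasticity = (-2/625) · (75 / (6/25)) = -1

Interpretation: for a small percentage change in X, the percentage change in Y is approximately -1.00 times as large.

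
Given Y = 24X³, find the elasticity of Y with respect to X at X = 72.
Elasticity = 3

Elasticity = (dY/dX) · (X/Y)

dY/dX = 72·X²
At X = 72: dY/dX = 373248, Y = 8957952

Elasticity = 373248 · (72 / 8957952) = 3

Interpretation: for a small percentage change in X, the percentage change in Y is approximately 3.00 times as large.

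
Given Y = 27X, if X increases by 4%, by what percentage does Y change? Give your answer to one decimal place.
4.0%

For Y = 27X:
If X → X(1 + 0.04)
Then Y → Y · (1 + 0.04)^1
     = Y · 1.0400

Percentage change = ((1 + 0.04)^1 − 1) × 100% = 4.0%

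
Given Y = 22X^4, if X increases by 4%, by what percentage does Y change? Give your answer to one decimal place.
17.0%

For Y = 22X^4:
If X → X(1 + 0.04)
Then Y → Y · (1 + 0.04)^4
     ≈ Y · 1.1699

Percentage change = ((1 + 0.04)^4 − 1) × 100% ≈ 17.0%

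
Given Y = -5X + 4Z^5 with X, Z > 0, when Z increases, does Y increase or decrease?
Y increases

Taking the partial derivative:
∂Y/∂Z = 20Z^4

∂Y/∂Z = 20Z^4 > 0 (assuming positive values)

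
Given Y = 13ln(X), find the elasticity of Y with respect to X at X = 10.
Elasticity = 1/ln(10) ≈ 0.4343

Elasticity = (dY/dX) · (X/Y)

dY/dX = 13/X
At X = 10: dY/dX = 13/10, Y = 13·ln(10)

Elasticity = (13/10) · (10 / (13·ln(10))) = 1/ln(10) ≈ 0.4343

Interpretation: for a small percentage change in X, the percentage change in Y is approximately 0.43 times as large.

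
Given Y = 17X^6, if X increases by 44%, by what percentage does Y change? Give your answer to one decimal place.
791.6%

For Y = 17X^6:
If X → X(1 + 0.44)
Then Y → Y · (1 + 0.44)^6
     ≈ Y · 8.9161

Percentage change = ((1 + 0.44)^6 − 1) × 100% ≈ 791.6%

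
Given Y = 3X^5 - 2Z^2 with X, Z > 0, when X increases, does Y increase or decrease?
Y increases

Taking the partial derivative:
∂Y/∂X = 15X^4

∂Y/∂X = 15X^4 > 0 (assuming positive values)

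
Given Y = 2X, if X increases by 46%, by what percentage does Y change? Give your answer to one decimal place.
46.0%

For Y = 2X:
If X → X(1 + 0.46)
Then Y → Y · (1 + 0.46)^1
     = Y · 1.4600

Percentage change = ((1 + 0.46)^1 − 1) × 100% = 46.0%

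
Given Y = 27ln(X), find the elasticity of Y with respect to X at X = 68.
Elasticity = 1/ln(68) ≈ 0.2370

Elasticity = (dY/dX) · (X/Y)

dY/dX = 27/X
At X = 68: dY/dX = 27/68, Y = 27·ln(68)

Elasticity = (27/68) · (68 / (27·ln(68))) = 1/ln(68) ≈ 0.2370

Interpretation: for a small percentage change in X, the percentage change in Y is approximately 0.24 times as large.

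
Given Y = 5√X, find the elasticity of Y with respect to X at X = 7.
Elasticity = 1/2

Elasticity = (dY/dX) · (X/Y)

dY/dX = 5/(2·√X)
At X = 7: dY/dX = 5·√7/14, Y = 5·√7

Elasticity = (5·√7/14) · (7 / (5·√7)) = 1/2

Interpretation: for a small percentage change in X, the percentage change in Y is approximately 0.50 times as large.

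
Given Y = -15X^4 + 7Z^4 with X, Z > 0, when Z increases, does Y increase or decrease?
Y increases

Taking the partial derivative:
∂Y/∂Z = 28Z^3

∂Y/∂Z = 28Z^3 > 0 (assuming positive values)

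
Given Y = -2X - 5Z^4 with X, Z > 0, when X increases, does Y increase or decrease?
Y decreases

Taking the partial derivative:
∂Y/∂X = -2

∂Y/∂X = -2 < 0 (assuming positive values)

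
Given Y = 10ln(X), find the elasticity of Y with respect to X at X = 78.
Elasticity = 1/ln(78) ≈ 0.2295

Elasticity = (dY/dX) · (X/Y)

dY/dX = 10/X
At X = 78: dY/dX = 5/39, Y = 10·ln(78)

Elasticity = (5/39) · (78 / (10·ln(78))) = 1/ln(78) ≈ 0.2295

Interpretation: for a small percentage change in X, the percentage change in Y is approximately 0.23 times as large.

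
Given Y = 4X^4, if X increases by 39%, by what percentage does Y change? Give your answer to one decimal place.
273.3%

For Y = 4X^4:
If X → X(1 + 0.39)
Then Y → Y · (1 + 0.39)^4
     ≈ Y · 3.7330

Percentage change = ((1 + 0.39)^4 − 1) × 100% ≈ 273.3%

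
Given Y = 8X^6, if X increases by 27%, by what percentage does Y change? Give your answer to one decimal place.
319.6%

For Y = 8X^6:
If X → X(1 + 0.27)
Then Y → Y · (1 + 0.27)^6
     ≈ Y · 4.1959

Percentage change = ((1 + 0.27)^6 − 1) × 100% ≈ 319.6%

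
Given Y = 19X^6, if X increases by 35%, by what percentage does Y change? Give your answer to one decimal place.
505.3%

For Y = 19X^6:
If X → X(1 + 0.35)
Then Y → Y · (1 + 0.35)^6
     ≈ Y · 6.0534

Percentage change = ((1 + 0.35)^6 − 1) × 100% ≈ 505.3%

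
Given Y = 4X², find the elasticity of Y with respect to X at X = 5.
Elasticity = 2

Elasticity = (dY/dX) · (X/Y)

dY/dX = 8·X
At X = 5: dY/dX = 40, Y = 100

Elasticity = 40 · (5 / 100) = 2

Interpretation: for a small percentage change in X, the percentage change in Y is approximately 2.00 times as large.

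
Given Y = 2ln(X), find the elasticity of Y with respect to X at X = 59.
Elasticity = 1/ln(59) ≈ 0.2452

Elasticity = (dY/dX) · (X/Y)

dY/dX = 2/X
At X = 59: dY/dX = 2/59, Y = 2·ln(59)

Elasticity = (2/59) · (59 / (2·ln(59))) = 1/ln(59) ≈ 0.2452

Interpretation: for a small percentage change in X, the percentage change in Y is approximately 0.25 times as large.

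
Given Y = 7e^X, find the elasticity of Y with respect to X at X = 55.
Elasticity = 55

Elasticity = (dY/dX) · (X/Y)

dY/dX = 7·e^X
At X = 55: dY/dX = 7·e^55, Y = 7·e^55

Elasticity = (7·e^55) · (55 / (7·e^55)) = 55

Interpretation: for a small percentage change in X, the percentage change in Y is approximately 55.00 times as large.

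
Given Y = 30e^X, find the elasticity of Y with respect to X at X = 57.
Elasticity = 57

Elasticity = (dY/dX) · (X/Y)

dY/dX = 30·e^X
At X = 57: dY/dX = 30·e^57, Y = 30·e^57

Elasticity = (30·e^57) · (57 / (30·e^57)) = 57

Interpretation: for a small percentage change in X, the percentage change in Y is approximately 57.00 times as large.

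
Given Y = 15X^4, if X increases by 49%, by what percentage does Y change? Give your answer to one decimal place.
392.9%

For Y = 15X^4:
If X → X(1 + 0.49)
Then Y → Y · (1 + 0.49)^4
     ≈ Y · 4.9288

Percentage change = ((1 + 0.49)^4 − 1) × 100% ≈ 392.9%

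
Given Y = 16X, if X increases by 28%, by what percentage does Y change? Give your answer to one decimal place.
28.0%

For Y = 16X:
If X → X(1 + 0.28)
Then Y → Y · (1 + 0.28)^1
     = Y · 1.2800

Percentage change = ((1 + 0.28)^1 − 1) × 100% = 28.0%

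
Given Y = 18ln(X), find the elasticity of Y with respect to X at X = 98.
Elasticity = 1/ln(98) ≈ 0.2181

Elasticity = (dY/dX) · (X/Y)

dY/dX = 18/X
At X = 98: dY/dX = 9/49, Y = 18·ln(98)

Elasticity = (9/49) · (98 / (18·ln(98))) = 1/ln(98) ≈ 0.2181

Interpretation: for a small percentage change in X, the percentage change in Y is approximately 0.22 times as large.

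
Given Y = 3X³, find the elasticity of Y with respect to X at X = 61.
Elasticity = 3

Elasticity = (dY/dX) · (X/Y)

dY/dX = 9·X²
At X = 61: dY/dX = 33489, Y = 680943

Elasticity = 33489 · (61 / 680943) = 3

Interpretation: for a small percentage change in X, the percentage change in Y is approximately 3.00 times as large.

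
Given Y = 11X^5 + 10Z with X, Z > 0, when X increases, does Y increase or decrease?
Y increases

Taking the partial derivative:
∂Y/∂X = 55X^4

∂Y/∂X = 55X^4 > 0 (assuming positive values)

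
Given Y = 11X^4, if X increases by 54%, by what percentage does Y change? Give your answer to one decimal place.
462.4%

For Y = 11X^4:
If X → X(1 + 0.54)
Then Y → Y · (1 + 0.54)^4
     ≈ Y · 5.6245

Percentage change = ((1 + 0.54)^4 − 1) × 100% ≈ 462.4%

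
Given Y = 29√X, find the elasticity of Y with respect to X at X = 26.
Elasticity = 1/2

Elasticity = (dY/dX) · (X/Y)

dY/dX = 29/(2·√X)
At X = 26: dY/dX = 29·√26/52, Y = 29·√26

Elasticity = (29·√26/52) · (26 / (29·√26)) = 1/2

Interpretation: for a small percentage change in X, the percentage change in Y is approximately 0.50 times as large.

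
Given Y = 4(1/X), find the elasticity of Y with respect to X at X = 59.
Elasticity = -1

Elasticity = (dY/dX) · (X/Y)

dY/dX = -4/X²
At X = 59: dY/dX = -4/3481, Y = 4/59

Elasticity = (-4/3481) · (59 / (4/59)) = -1

Interpretation: for a small percentage change in X, the percentage change in Y is approximately -1.00 times as large.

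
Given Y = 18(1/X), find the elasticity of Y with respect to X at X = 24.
Elasticity = -1

Elasticity = (dY/dX) · (X/Y)

dY/dX = -18/X²
At X = 24: dY/dX = -1/32, Y = 3/4

Elasticity = (-1/32) · (24 / (3/4)) = -1

Interpretation: for a small percentage change in X, the percentage change in Y is approximately -1.00 times as large.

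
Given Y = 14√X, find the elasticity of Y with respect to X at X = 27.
Elasticity = 1/2

Elasticity = (dY/dX) · (X/Y)

dY/dX = 7/√X
At X = 27: dY/dX = 7·√3/9, Y = 42·√3

Elasticity = (7·√3/9) · (27 / (42·√3)) = 1/2

Interpretation: for a small percentage change in X, the percentage change in Y is approximately 0.50 times as large.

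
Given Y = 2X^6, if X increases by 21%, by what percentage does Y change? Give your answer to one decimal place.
213.8%

For Y = 2X^6:
If X → X(1 + 0.21)
Then Y → Y · (1 + 0.21)^6
     ≈ Y · 3.1384

Percentage change = ((1 + 0.21)^6 − 1) × 100% ≈ 213.8%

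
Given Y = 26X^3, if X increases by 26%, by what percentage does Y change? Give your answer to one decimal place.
100.0%

For Y = 26X^3:
If X → X(1 + 0.26)
Then Y → Y · (1 + 0.26)^3
     ≈ Y · 2.0004

Percentage change = ((1 + 0.26)^3 − 1) × 100% ≈ 100.0%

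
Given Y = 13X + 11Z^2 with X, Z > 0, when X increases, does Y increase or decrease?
Y increases

Taking the partial derivative:
∂Y/∂X = 13

∂Y/∂X = 13 > 0 (assuming positive values)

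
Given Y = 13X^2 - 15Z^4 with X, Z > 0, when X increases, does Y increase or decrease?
Y increases

Taking the partial derivative:
∂Y/∂X = 26X

∂Y/∂X = 26X > 0 (assuming positive values)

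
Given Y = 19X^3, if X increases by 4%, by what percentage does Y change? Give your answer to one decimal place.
12.5%

For Y = 19X^3:
If X → X(1 + 0.04)
Then Y → Y · (1 + 0.04)^3
     ≈ Y · 1.1249

Percentage change = ((1 + 0.04)^3 − 1) × 100% ≈ 12.5%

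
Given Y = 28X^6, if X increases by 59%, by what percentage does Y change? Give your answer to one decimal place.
1515.8%

For Y = 28X^6:
If X → X(1 + 0.59)
Then Y → Y · (1 + 0.59)^6
     ≈ Y · 16.1578

Percentage change = ((1 + 0.59)^6 − 1) × 100% ≈ 1515.8%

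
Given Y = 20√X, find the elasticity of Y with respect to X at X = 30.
Elasticity = 1/2

Elasticity = (dY/dX) · (X/Y)

dY/dX = 10/√X
At X = 30: dY/dX = √30/3, Y = 20·√30

Elasticity = (√30/3) · (30 / (20·√30)) = 1/2

Interpretation: for a small percentage change in X, the percentage change in Y is approximately 0.50 times as large.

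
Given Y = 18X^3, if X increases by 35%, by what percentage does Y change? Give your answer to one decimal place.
146.0%

For Y = 18X^3:
If X → X(1 + 0.35)
Then Y → Y · (1 + 0.35)^3
     ≈ Y · 2.4604

Percentage change = ((1 + 0.35)^3 − 1) × 100% ≈ 146.0%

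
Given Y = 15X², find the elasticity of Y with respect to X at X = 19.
Elasticity = 2

Elasticity = (dY/dX) · (X/Y)

dY/dX = 30·X
At X = 19: dY/dX = 570, Y = 5415

Elasticity = 570 · (19 / 5415) = 2

Interpretation: for a small percentage change in X, the percentage change in Y is approximately 2.00 times as large.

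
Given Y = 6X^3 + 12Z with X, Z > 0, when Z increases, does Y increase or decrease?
Y increases

Taking the partial derivative:
∂Y/∂Z = 12

∂Y/∂Z = 12 > 0 (assuming positive values)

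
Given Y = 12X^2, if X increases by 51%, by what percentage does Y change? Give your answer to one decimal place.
128.0%

For Y = 12X^2:
If X → X(1 + 0.51)
Then Y → Y · (1 + 0.51)^2
     = Y · 2.2801

Percentage change = ((1 + 0.51)^2 − 1) × 100% ≈ 128.0%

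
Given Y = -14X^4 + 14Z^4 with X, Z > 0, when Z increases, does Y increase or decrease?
Y increases

Taking the partial derivative:
∂Y/∂Z = 56Z^3

∂Y/∂Z = 56Z^3 > 0 (assuming positive values)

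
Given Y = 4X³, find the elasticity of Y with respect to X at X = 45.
Elasticity = 3

Elasticity = (dY/dX) · (X/Y)

dY/dX = 12·X²
At X = 45: dY/dX = 24300, Y = 364500

Elasticity = 24300 · (45 / 364500) = 3

Interpretation: for a small percentage change in X, the percentage change in Y is approximately 3.00 times as large.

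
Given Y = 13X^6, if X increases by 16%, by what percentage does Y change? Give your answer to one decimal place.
143.6%

For Y = 13X^6:
If X → X(1 + 0.16)
Then Y → Y · (1 + 0.16)^6
     ≈ Y · 2.4364

Percentage change = ((1 + 0.16)^6 − 1) × 100% ≈ 143.6%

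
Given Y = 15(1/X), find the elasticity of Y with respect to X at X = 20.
Elasticity = -1

Elasticity = (dY/dX) · (X/Y)

dY/dX = -15/X²
At X = 20: dY/dX = -3/80, Y = 3/4

Elasticity = (-3/80) · (20 / (3/4)) = -1

Interpretation: for a small percentage change in X, the percentage change in Y is approximately -1.00 times as large.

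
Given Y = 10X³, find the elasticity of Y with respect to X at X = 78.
Elasticity = 3

Elasticity = (dY/dX) · (X/Y)

dY/dX = 30·X²
At X = 78: dY/dX = 182520, Y = 4745520

Elasticity = 182520 · (78 / 4745520) = 3

Interpretation: for a small percentage change in X, the percentage change in Y is approximately 3.00 times as large.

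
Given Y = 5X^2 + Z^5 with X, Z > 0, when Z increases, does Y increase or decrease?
Y increases

Taking the partial derivative:
∂Y/∂Z = 5Z^4

∂Y/∂Z = 5Z^4 > 0 (assuming positive values)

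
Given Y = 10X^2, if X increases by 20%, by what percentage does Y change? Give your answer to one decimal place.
44.0%

For Y = 10X^2:
If X → X(1 + 0.2)
Then Y → Y · (1 + 0.2)^2
     = Y · 1.4400

Percentage change = ((1 + 0.2)^2 − 1) × 100% = 44.0%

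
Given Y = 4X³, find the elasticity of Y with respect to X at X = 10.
Elasticity = 3

Elasticity = (dY/dX) · (X/Y)

dY/dX = 12·X²
At X = 10: dY/dX = 1200, Y = 4000

Elasticity = 1200 · (10 / 4000) = 3

Interpretation: for a small percentage change in X, the percentage change in Y is approximately 3.00 times as large.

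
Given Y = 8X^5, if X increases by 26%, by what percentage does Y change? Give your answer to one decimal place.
217.6%

For Y = 8X^5:
If X → X(1 + 0.26)
Then Y → Y · (1 + 0.26)^5
     ≈ Y · 3.1758

Percentage change = ((1 + 0.26)^5 − 1) × 100% ≈ 217.6%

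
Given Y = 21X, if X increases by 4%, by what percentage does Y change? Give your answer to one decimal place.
4.0%

For Y = 21X:
If X → X(1 + 0.04)
Then Y → Y · (1 + 0.04)^1
     = Y · 1.0400

Percentage change = ((1 + 0.04)^1 − 1) × 100% = 4.0%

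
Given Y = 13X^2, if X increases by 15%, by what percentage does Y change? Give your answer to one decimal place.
32.3%

For Y = 13X^2:
If X → X(1 + 0.15)
Then Y → Y · (1 + 0.15)^2
     = Y · 1.3225

Percentage change = ((1 + 0.15)^2 − 1) × 100% ≈ 32.3%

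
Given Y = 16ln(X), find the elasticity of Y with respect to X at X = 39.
Elasticity = 1/ln(39) ≈ 0.2730

Elasticity = (dY/dX) · (X/Y)

dY/dX = 16/X
At X = 39: dY/dX = 16/39, Y = 16·ln(39)

Elasticity = (16/39) · (39 / (16·ln(39))) = 1/ln(39) ≈ 0.2730

Interpretation: for a small percentage change in X, the percentage change in Y is approximately 0.27 times as large.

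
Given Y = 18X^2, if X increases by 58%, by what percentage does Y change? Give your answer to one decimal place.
149.6%

For Y = 18X^2:
If X → X(1 + 0.58)
Then Y → Y · (1 + 0.58)^2
     = Y · 2.4964

Percentage change = ((1 + 0.58)^2 − 1) × 100% ≈ 149.6%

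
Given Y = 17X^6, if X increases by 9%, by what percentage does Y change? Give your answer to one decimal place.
67.7%

For Y = 17X^6:
If X → X(1 + 0.09)
Then Y → Y · (1 + 0.09)^6
     ≈ Y · 1.6771

Percentage change = ((1 + 0.09)^6 − 1) × 100% ≈ 67.7%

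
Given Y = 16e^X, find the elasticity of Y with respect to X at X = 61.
Elasticity = 61

Elasticity = (dY/dX) · (X/Y)

dY/dX = 16·e^X
At X = 61: dY/dX = 16·e^61, Y = 16·e^61

Elasticity = (16·e^61) · (61 / (16·e^61)) = 61

Interpretation: for a small percentage change in X, the percentage change in Y is approximately 61.00 times as large.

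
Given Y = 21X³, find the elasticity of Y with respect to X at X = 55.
Elasticity = 3

Elasticity = (dY/dX) · (X/Y)

dY/dX = 63·X²
At X = 55: dY/dX = 190575, Y = 3493875

Elasticity = 190575 · (55 / 3493875) = 3

Interpretation: for a small percentage change in X, the percentage change in Y is approximately 3.00 times as large.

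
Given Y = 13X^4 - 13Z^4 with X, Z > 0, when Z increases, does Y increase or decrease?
Y decreases

Taking the partial derivative:
∂Y/∂Z = -52Z^3

∂Y/∂Z = -52Z^3 < 0 (assuming positive values)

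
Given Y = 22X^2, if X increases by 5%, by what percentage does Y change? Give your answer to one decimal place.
10.3%

For Y = 22X^2:
If X → X(1 + 0.05)
Then Y → Y · (1 + 0.05)^2
     = Y · 1.1025

Percentage change = ((1 + 0.05)^2 − 1) × 100% ≈ 10.3%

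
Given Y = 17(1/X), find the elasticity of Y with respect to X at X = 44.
Elasticity = -1

Elasticity = (dY/dX) · (X/Y)

dY/dX = -17/X²
At X = 44: dY/dX = -17/1936, Y = 17/44

Elasticity = (-17/1936) · (44 / (17/44)) = -1

Interpretation: for a small percentage change in X, the percentage change in Y is approximately -1.00 times as large.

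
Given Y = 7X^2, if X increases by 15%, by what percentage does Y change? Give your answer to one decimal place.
32.3%

For Y = 7X^2:
If X → X(1 + 0.15)
Then Y → Y · (1 + 0.15)^2
     = Y · 1.3225

Percentage change = ((1 + 0.15)^2 − 1) × 100% ≈ 32.3%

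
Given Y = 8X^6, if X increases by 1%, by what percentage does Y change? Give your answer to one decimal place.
6.2%

For Y = 8X^6:
If X → X(1 + 0.01)
Then Y → Y · (1 + 0.01)^6
     ≈ Y · 1.0615

Percentage change = ((1 + 0.01)^6 − 1) × 100% ≈ 6.2%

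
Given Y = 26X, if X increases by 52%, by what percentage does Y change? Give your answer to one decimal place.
52.0%

For Y = 26X:
If X → X(1 + 0.52)
Then Y → Y · (1 + 0.52)^1
     = Y · 1.5200

Percentage change = ((1 + 0.52)^1 − 1) × 100% = 52.0%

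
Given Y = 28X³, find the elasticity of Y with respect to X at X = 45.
Elasticity = 3

Elasticity = (dY/dX) · (X/Y)

dY/dX = 84·X²
At X = 45: dY/dX = 170100, Y = 2551500

Elasticity = 170100 · (45 / 2551500) = 3

Interpretation: for a small percentage change in X, the percentage change in Y is approximately 3.00 times as large.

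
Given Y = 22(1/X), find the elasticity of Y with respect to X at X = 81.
Elasticity = -1

Elasticity = (dY/dX) · (X/Y)

dY/dX = -22/X²
At X = 81: dY/dX = -22/6561, Y = 22/81

Elasticity = (-22/6561) · (81 / (22/81)) = -1

Interpretation: for a small percentage change in X, the percentage change in Y is approximately -1.00 times as large.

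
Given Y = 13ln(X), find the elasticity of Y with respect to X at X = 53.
Elasticity = 1/ln(53) ≈ 0.2519

Elasticity = (dY/dX) · (X/Y)

dY/dX = 13/X
At X = 53: dY/dX = 13/53, Y = 13·ln(53)

Elasticity = (13/53) · (53 / (13·ln(53))) = 1/ln(53) ≈ 0.2519

Interpretation: for a small percentage change in X, the percentage change in Y is approximately 0.25 times as large.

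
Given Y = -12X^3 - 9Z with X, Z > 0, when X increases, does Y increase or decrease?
Y decreases

Taking the partial derivative:
∂Y/∂X = -36X^2

∂Y/∂X = -36X^2 < 0 (assuming positive values)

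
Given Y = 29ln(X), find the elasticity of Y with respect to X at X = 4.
Elasticity = 1/ln(4) ≈ 0.7213

Elasticity = (dY/dX) · (X/Y)

dY/dX = 29/X
At X = 4: dY/dX = 29/4, Y = 29·ln(4)

Elasticity = (29/4) · (4 / (29·ln(4))) = 1/ln(4) ≈ 0.7213

Interpretation: for a small percentage change in X, the percentage change in Y is approximately 0.72 times as large.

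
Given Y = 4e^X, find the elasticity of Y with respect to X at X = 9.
Elasticity = 9

Elasticity = (dY/dX) · (X/Y)

dY/dX = 4·e^X
At X = 9: dY/dX = 4·e^9, Y = 4·e^9

Elasticity = (4·e^9) · (9 / (4·e^9)) = 9

Interpretation: for a small percentage change in X, the percentage change in Y is approximately 9.00 times as large.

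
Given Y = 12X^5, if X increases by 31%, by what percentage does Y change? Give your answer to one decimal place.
285.8%

For Y = 12X^5:
If X → X(1 + 0.31)
Then Y → Y · (1 + 0.31)^5
     ≈ Y · 3.8579

Percentage change = ((1 + 0.31)^5 − 1) × 100% ≈ 285.8%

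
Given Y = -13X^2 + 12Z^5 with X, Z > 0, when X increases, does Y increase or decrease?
Y decreases

Taking the partial derivative:
∂Y/∂X = -26X

∂Y/∂X = -26X < 0 (assuming positive values)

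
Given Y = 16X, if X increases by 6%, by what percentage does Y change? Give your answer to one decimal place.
6.0%

For Y = 16X:
If X → X(1 + 0.06)
Then Y → Y · (1 + 0.06)^1
     = Y · 1.0600

Percentage change = ((1 + 0.06)^1 − 1) × 100% = 6.0%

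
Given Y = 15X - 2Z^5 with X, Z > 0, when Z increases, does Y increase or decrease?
Y decreases

Taking the partial derivative:
∂Y/∂Z = -10Z^4

∂Y/∂Z = -10Z^4 < 0 (assuming positive values)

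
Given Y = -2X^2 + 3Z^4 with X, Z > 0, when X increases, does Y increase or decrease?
Y decreases

Taking the partial derivative:
∂Y/∂X = -4X

∂Y/∂X = -4X < 0 (assuming positive values)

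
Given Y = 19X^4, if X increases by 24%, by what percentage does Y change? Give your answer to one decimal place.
136.4%

For Y = 19X^4:
If X → X(1 + 0.24)
Then Y → Y · (1 + 0.24)^4
     ≈ Y · 2.3642

Percentage change = ((1 + 0.24)^4 − 1) × 100% ≈ 136.4%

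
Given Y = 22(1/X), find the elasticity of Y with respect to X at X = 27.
Elasticity = -1

Elasticity = (dY/dX) · (X/Y)

dY/dX = -22/X²
At X = 27: dY/dX = -22/729, Y = 22/27

Elasticity = (-22/729) · (27 / (22/27)) = -1

Interpretation: for a small percentage change in X, the percentage change in Y is approximately -1.00 times as large.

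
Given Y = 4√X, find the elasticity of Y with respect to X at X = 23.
Elasticity = 1/2

Elasticity = (dY/dX) · (X/Y)

dY/dX = 2/√X
At X = 23: dY/dX = 2·√23/23, Y = 4·√23

Elasticity = (2·√23/23) · (23 / (4·√23)) = 1/2

Interpretation: for a small percentage change in X, the percentage change in Y is approximately 0.50 times as large.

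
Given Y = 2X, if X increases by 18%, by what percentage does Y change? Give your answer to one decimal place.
18.0%

For Y = 2X:
If X → X(1 + 0.18)
Then Y → Y · (1 + 0.18)^1
     = Y · 1.1800

Percentage change = ((1 + 0.18)^1 − 1) × 100% = 18.0%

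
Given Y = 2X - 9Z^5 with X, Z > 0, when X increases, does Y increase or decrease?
Y increases

Taking the partial derivative:
∂Y/∂X = 2

∂Y/∂X = 2 > 0 (assuming positive values)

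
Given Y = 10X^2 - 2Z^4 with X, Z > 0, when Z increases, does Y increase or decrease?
Y decreases

Taking the partial derivative:
∂Y/∂Z = -8Z^3

∂Y/∂Z = -8Z^3 < 0 (assuming positive values)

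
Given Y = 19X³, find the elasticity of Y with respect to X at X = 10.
Elasticity = 3

Elasticity = (dY/dX) · (X/Y)

dY/dX = 57·X²
At X = 10: dY/dX = 5700, Y = 19000

Elasticity = 5700 · (10 / 19000) = 3

Interpretation: for a small percentage change in X, the percentage change in Y is approximately 3.00 times as large.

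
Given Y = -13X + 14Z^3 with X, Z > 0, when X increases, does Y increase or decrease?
Y decreases

Taking the partial derivative:
∂Y/∂X = -13

∂Y/∂X = -13 < 0 (assuming positive values)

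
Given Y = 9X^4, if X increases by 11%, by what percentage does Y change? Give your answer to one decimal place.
51.8%

For Y = 9X^4:
If X → X(1 + 0.11)
Then Y → Y · (1 + 0.11)^4
     ≈ Y · 1.5181

Percentage change = ((1 + 0.11)^4 − 1) × 100% ≈ 51.8%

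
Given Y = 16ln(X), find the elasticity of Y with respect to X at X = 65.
Elasticity = 1/ln(65) ≈ 0.2396

Elasticity = (dY/dX) · (X/Y)

dY/dX = 16/X
At X = 65: dY/dX = 16/65, Y = 16·ln(65)

Elasticity = (16/65) · (65 / (16·ln(65))) = 1/ln(65) ≈ 0.2396

Interpretation: for a small percentage change in X, the percentage change in Y is approximately 0.24 times as large.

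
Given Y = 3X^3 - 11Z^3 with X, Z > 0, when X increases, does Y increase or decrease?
Y increases

Taking the partial derivative:
∂Y/∂X = 9X^2

∂Y/∂X = 9X^2 > 0 (assuming positive values)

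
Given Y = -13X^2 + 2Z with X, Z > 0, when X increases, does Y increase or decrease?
Y decreases

Taking the partial derivative:
∂Y/∂X = -26X

∂Y/∂X = -26X < 0 (assuming positive values)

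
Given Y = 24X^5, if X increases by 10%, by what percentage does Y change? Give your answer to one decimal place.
61.1%

For Y = 24X^5:
If X → X(1 + 0.1)
Then Y → Y · (1 + 0.1)^5
     ≈ Y · 1.6105

Percentage change = ((1 + 0.1)^5 − 1) × 100% ≈ 61.1%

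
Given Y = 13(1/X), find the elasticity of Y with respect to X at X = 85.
Elasticity = -1

Elasticity = (dY/dX) · (X/Y)

dY/dX = -13/X²
At X = 85: dY/dX = -13/7225, Y = 13/85

Elasticity = (-13/7225) · (85 / (13/85)) = -1

Interpretation: for a small percentage change in X, the percentage change in Y is approximately -1.00 times as large.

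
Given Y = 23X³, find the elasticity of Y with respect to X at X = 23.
Elasticity = 3

Elasticity = (dY/dX) · (X/Y)

dY/dX = 69·X²
At X = 23: dY/dX = 36501, Y = 279841

Elasticity = 36501 · (23 / 279841) = 3

Interpretation: for a small percentage change in X, the percentage change in Y is approximately 3.00 times as large.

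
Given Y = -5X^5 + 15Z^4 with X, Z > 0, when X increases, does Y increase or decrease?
Y decreases

Taking the partial derivative:
∂Y/∂X = -25X^4

∂Y/∂X = -25X^4 < 0 (assuming positive values)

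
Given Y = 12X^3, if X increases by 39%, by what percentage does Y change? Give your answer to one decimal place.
168.6%

For Y = 12X^3:
If X → X(1 + 0.39)
Then Y → Y · (1 + 0.39)^3
     ≈ Y · 2.6856

Percentage change = ((1 + 0.39)^3 − 1) × 100% ≈ 168.6%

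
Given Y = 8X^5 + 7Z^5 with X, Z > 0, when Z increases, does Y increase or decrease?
Y increases

Taking the partial derivative:
∂Y/∂Z = 35Z^4

∂Y/∂Z = 35Z^4 > 0 (assuming positive values)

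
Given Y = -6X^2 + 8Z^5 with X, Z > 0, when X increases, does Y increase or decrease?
Y decreases

Taking the partial derivative:
∂Y/∂X = -12X

∂Y/∂X = -12X < 0 (assuming positive values)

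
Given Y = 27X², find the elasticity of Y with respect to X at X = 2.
Elasticity = 2

Elasticity = (dY/dX) · (X/Y)

dY/dX = 54·X
At X = 2: dY/dX = 108, Y = 108

Elasticity = 108 · (2 / 108) = 2

Interpretation: for a small percentage change in X, the percentage change in Y is approximately 2.00 times as large.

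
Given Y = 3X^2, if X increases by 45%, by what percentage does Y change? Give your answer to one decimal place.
110.3%

For Y = 3X^2:
If X → X(1 + 0.45)
Then Y → Y · (1 + 0.45)^2
     = Y · 2.1025

Percentage change = ((1 + 0.45)^2 − 1) × 100% ≈ 110.3%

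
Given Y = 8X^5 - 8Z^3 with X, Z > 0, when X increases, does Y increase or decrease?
Y increases

Taking the partial derivative:
∂Y/∂X = 40X^4

∂Y/∂X = 40X^4 > 0 (assuming positive values)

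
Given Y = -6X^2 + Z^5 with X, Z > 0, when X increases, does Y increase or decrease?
Y decreases

Taking the partial derivative:
∂Y/∂X = -12X

∂Y/∂X = -12X < 0 (assuming positive values)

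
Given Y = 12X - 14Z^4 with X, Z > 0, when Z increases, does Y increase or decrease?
Y decreases

Taking the partial derivative:
∂Y/∂Z = -56Z^3

∂Y/∂Z = -56Z^3 < 0 (assuming positive values)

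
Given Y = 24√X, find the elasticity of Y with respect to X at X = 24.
Elasticity = 1/2

Elasticity = (dY/dX) · (X/Y)

dY/dX = 12/√X
At X = 24: dY/dX = √6, Y = 48·√6

Elasticity = (√6) · (24 / (48·√6)) = 1/2

Interpretation: for a small percentage change in X, the percentage change in Y is approximately 0.50 times as large.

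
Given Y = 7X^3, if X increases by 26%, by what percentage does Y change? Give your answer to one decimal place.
100.0%

For Y = 7X^3:
If X → X(1 + 0.26)
Then Y → Y · (1 + 0.26)^3
     ≈ Y · 2.0004

Percentage change = ((1 + 0.26)^3 − 1) × 100% ≈ 100.0%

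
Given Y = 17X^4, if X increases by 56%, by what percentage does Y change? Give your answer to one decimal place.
492.2%

For Y = 17X^4:
If X → X(1 + 0.56)
Then Y → Y · (1 + 0.56)^4
     ≈ Y · 5.9224

Percentage change = ((1 + 0.56)^4 − 1) × 100% ≈ 492.2%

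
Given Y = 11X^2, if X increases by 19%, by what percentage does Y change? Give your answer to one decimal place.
41.6%

For Y = 11X^2:
If X → X(1 + 0.19)
Then Y → Y · (1 + 0.19)^2
     = Y · 1.4161

Percentage change = ((1 + 0.19)^2 − 1) × 100% ≈ 41.6%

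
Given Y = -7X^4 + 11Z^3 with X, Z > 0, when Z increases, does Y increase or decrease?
Y increases

Taking the partial derivative:
∂Y/∂Z = 33Z^2

∂Y/∂Z = 33Z^2 > 0 (assuming positive values)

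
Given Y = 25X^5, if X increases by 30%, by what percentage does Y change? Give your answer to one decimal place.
271.3%

For Y = 25X^5:
If X → X(1 + 0.3)
Then Y → Y · (1 + 0.3)^5
     ≈ Y · 3.7129

Percentage change = ((1 + 0.3)^5 − 1) × 100% ≈ 271.3%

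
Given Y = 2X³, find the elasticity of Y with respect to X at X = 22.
Elasticity = 3

Elasticity = (dY/dX) · (X/Y)

dY/dX = 6·X²
At X = 22: dY/dX = 2904, Y = 21296

Elasticity = 2904 · (22 / 21296) = 3

Interpretation: for a small percentage change in X, the percentage change in Y is approximately 3.00 times as large.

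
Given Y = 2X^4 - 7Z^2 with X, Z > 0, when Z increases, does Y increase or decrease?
Y decreases

Taking the partial derivative:
∂Y/∂Z = -14Z

∂Y/∂Z = -14Z < 0 (assuming positive values)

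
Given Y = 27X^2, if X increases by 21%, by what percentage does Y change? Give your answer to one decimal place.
46.4%

For Y = 27X^2:
If X → X(1 + 0.21)
Then Y → Y · (1 + 0.21)^2
     = Y · 1.4641

Percentage change = ((1 + 0.21)^2 − 1) × 100% ≈ 46.4%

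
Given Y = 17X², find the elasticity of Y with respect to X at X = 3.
Elasticity = 2

Elasticity = (dY/dX) · (X/Y)

dY/dX = 34·X
At X = 3: dY/dX = 102, Y = 153

Elasticity = 102 · (3 / 153) = 2

Interpretation: for a small percentage change in X, the percentage change in Y is approximately 2.00 times as large.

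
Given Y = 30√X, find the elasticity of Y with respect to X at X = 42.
Elasticity = 1/2

Elasticity = (dY/dX) · (X/Y)

dY/dX = 15/√X
At X = 42: dY/dX = 5·√42/14, Y = 30·√42

Elasticity = (5·√42/14) · (42 / (30·√42)) = 1/2

Interpretation: for a small percentage change in X, the percentage change in Y is approximately 0.50 times as large.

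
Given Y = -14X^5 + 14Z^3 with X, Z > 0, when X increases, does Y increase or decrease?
Y decreases

Taking the partial derivative:
∂Y/∂X = -70X^4

∂Y/∂X = -70X^4 < 0 (assuming positive values)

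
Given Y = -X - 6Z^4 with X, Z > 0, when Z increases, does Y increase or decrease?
Y decreases

Taking the partial derivative:
∂Y/∂Z = -24Z^3

∂Y/∂Z = -24Z^3 < 0 (assuming positive values)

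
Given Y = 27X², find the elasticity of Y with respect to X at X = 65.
Elasticity = 2

Elasticity = (dY/dX) · (X/Y)

dY/dX = 54·X
At X = 65: dY/dX = 3510, Y = 114075

Elasticity = 3510 · (65 / 114075) = 2

Interpretation: for a small percentage change in X, the percentage change in Y is approximately 2.00 times as large.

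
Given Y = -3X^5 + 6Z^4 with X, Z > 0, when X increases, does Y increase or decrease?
Y decreases

Taking the partial derivative:
∂Y/∂X = -15X^4

∂Y/∂X = -15X^4 < 0 (assuming positive values)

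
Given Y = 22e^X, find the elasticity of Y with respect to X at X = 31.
Elasticity = 31

Elasticity = (dY/dX) · (X/Y)

dY/dX = 22·e^X
At X = 31: dY/dX = 22·e^31, Y = 22·e^31

Elasticity = (22·e^31) · (31 / (22·e^31)) = 31

Interpretation: for a small percentage change in X, the percentage change in Y is approximately 31.00 times as large.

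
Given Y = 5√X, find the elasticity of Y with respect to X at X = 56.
Elasticity = 1/2

Elasticity = (dY/dX) · (X/Y)

dY/dX = 5/(2·√X)
At X = 56: dY/dX = 5·√14/56, Y = 10·√14

Elasticity = (5·√14/56) · (56 / (10·√14)) = 1/2

Interpretation: for a small percentage change in X, the percentage change in Y is approximately 0.50 times as large.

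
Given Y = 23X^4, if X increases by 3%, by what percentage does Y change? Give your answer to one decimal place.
12.6%

For Y = 23X^4:
If X → X(1 + 0.03)
Then Y → Y · (1 + 0.03)^4
     ≈ Y · 1.1255

Percentage change = ((1 + 0.03)^4 − 1) × 100% ≈ 12.6%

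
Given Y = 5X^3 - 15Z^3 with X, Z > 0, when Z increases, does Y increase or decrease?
Y decreases

Taking the partial derivative:
∂Y/∂Z = -45Z^2

∂Y/∂Z = -45Z^2 < 0 (assuming positive values)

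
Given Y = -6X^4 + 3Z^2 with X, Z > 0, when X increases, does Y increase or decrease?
Y decreases

Taking the partial derivative:
∂Y/∂X = -24X^3

∂Y/∂X = -24X^3 < 0 (assuming positive values)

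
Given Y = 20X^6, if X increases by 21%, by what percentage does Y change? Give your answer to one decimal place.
213.8%

For Y = 20X^6:
If X → X(1 + 0.21)
Then Y → Y · (1 + 0.21)^6
     ≈ Y · 3.1384

Percentage change = ((1 + 0.21)^6 − 1) × 100% ≈ 213.8%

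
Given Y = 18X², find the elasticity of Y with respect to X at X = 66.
Elasticity = 2

Elasticity = (dY/dX) · (X/Y)

dY/dX = 36·X
At X = 66: dY/dX = 2376, Y = 78408

Elasticity = 2376 · (66 / 78408) = 2

Interpretation: for a small percentage change in X, the percentage change in Y is approximately 2.00 times as large.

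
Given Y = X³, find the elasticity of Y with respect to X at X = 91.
Elasticity = 3

Elasticity = (dY/dX) · (X/Y)

dY/dX = 3·X²
At X = 91: dY/dX = 24843, Y = 753571

Elasticity = 24843 · (91 / 753571) = 3

Interpretation: for a small percentage change in X, the percentage change in Y is approximately 3.00 times as large.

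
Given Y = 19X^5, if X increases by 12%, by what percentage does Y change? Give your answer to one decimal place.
76.2%

For Y = 19X^5:
If X → X(1 + 0.12)
Then Y → Y · (1 + 0.12)^5
     ≈ Y · 1.7623

Percentage change = ((1 + 0.12)^5 − 1) × 100% ≈ 76.2%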